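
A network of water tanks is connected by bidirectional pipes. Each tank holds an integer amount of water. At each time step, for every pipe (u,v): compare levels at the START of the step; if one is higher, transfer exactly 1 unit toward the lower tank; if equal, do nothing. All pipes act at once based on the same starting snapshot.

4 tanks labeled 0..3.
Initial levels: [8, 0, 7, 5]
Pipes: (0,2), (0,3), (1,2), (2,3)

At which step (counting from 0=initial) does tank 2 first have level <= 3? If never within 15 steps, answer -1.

Answer: -1

Derivation:
Step 1: flows [0->2,0->3,2->1,2->3] -> levels [6 1 6 7]
Step 2: flows [0=2,3->0,2->1,3->2] -> levels [7 2 6 5]
Step 3: flows [0->2,0->3,2->1,2->3] -> levels [5 3 5 7]
Step 4: flows [0=2,3->0,2->1,3->2] -> levels [6 4 5 5]
Step 5: flows [0->2,0->3,2->1,2=3] -> levels [4 5 5 6]
Step 6: flows [2->0,3->0,1=2,3->2] -> levels [6 5 5 4]
Step 7: flows [0->2,0->3,1=2,2->3] -> levels [4 5 5 6]
  -> period-2 cycle (repeats step 5); tank 2 never drops to <=3
Tank 2 never reaches <=3 within 15 steps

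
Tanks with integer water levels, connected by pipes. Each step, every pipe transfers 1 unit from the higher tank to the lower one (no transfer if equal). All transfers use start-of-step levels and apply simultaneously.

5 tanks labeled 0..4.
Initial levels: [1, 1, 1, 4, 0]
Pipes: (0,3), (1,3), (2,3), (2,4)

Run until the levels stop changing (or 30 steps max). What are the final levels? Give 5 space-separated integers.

Answer: 1 1 0 3 2

Derivation:
Step 1: flows [3->0,3->1,3->2,2->4] -> levels [2 2 1 1 1]
Step 2: flows [0->3,1->3,2=3,2=4] -> levels [1 1 1 3 1]
Step 3: flows [3->0,3->1,3->2,2=4] -> levels [2 2 2 0 1]
Step 4: flows [0->3,1->3,2->3,2->4] -> levels [1 1 0 3 2]
Step 5: flows [3->0,3->1,3->2,4->2] -> levels [2 2 2 0 1]
  -> period-2 cycle: step 5 state = step 3 state; never stabilizes
  -> state at step 30: (30-3) mod 2 = 1, same as step 4 -> [1 1 0 3 2]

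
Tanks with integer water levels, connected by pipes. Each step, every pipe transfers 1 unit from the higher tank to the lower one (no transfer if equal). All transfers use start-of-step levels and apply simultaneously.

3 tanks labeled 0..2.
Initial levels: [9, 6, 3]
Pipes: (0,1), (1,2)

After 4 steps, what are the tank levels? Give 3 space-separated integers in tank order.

Answer: 6 6 6

Derivation:
Step 1: flows [0->1,1->2] -> levels [8 6 4]
Step 2: flows [0->1,1->2] -> levels [7 6 5]
Step 3: flows [0->1,1->2] -> levels [6 6 6]
Step 4: flows [0=1,1=2] -> levels [6 6 6]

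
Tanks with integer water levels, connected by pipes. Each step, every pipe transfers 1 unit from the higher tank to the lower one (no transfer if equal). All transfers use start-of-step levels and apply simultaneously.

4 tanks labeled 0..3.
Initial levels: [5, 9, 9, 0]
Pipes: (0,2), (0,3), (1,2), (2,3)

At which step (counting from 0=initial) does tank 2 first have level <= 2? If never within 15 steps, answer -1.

Answer: -1

Derivation:
Step 1: flows [2->0,0->3,1=2,2->3] -> levels [5 9 7 2]
Step 2: flows [2->0,0->3,1->2,2->3] -> levels [5 8 6 4]
Step 3: flows [2->0,0->3,1->2,2->3] -> levels [5 7 5 6]
Step 4: flows [0=2,3->0,1->2,3->2] -> levels [6 6 7 4]
Step 5: flows [2->0,0->3,2->1,2->3] -> levels [6 7 4 6]
Step 6: flows [0->2,0=3,1->2,3->2] -> levels [5 6 7 5]
Step 7: flows [2->0,0=3,2->1,2->3] -> levels [6 7 4 6]
  -> period-2 cycle (repeats step 5); tank 2 never drops to <=2
Tank 2 never reaches <=2 within 15 steps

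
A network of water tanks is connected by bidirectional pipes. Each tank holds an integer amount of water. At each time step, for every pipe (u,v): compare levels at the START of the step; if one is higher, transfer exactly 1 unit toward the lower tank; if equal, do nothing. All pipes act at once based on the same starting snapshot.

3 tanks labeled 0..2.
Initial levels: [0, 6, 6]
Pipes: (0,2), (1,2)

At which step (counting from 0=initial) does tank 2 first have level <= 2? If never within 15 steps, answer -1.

Answer: -1

Derivation:
Step 1: flows [2->0,1=2] -> levels [1 6 5]
Step 2: flows [2->0,1->2] -> levels [2 5 5]
Step 3: flows [2->0,1=2] -> levels [3 5 4]
Step 4: flows [2->0,1->2] -> levels [4 4 4]
Step 5: flows [0=2,1=2] -> levels [4 4 4]
  -> stable; tank 2 stays at 4 > 2
Tank 2 never reaches <=2 within 15 steps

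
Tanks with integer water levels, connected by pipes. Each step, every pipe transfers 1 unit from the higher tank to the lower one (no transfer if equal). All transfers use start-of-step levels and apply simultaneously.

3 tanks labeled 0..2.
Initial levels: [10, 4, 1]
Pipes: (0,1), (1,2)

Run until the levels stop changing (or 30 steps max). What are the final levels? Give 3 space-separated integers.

Step 1: flows [0->1,1->2] -> levels [9 4 2]
Step 2: flows [0->1,1->2] -> levels [8 4 3]
Step 3: flows [0->1,1->2] -> levels [7 4 4]
Step 4: flows [0->1,1=2] -> levels [6 5 4]
Step 5: flows [0->1,1->2] -> levels [5 5 5]
Step 6: flows [0=1,1=2] -> levels [5 5 5]
  -> stable (no change)

Answer: 5 5 5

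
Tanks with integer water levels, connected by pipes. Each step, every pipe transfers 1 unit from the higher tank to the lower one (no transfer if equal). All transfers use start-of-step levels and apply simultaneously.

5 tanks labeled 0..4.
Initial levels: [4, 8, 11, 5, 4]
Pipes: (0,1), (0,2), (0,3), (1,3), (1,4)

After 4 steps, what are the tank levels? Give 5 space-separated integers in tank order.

Step 1: flows [1->0,2->0,3->0,1->3,1->4] -> levels [7 5 10 5 5]
Step 2: flows [0->1,2->0,0->3,1=3,1=4] -> levels [6 6 9 6 5]
Step 3: flows [0=1,2->0,0=3,1=3,1->4] -> levels [7 5 8 6 6]
Step 4: flows [0->1,2->0,0->3,3->1,4->1] -> levels [6 8 7 6 5]

Answer: 6 8 7 6 5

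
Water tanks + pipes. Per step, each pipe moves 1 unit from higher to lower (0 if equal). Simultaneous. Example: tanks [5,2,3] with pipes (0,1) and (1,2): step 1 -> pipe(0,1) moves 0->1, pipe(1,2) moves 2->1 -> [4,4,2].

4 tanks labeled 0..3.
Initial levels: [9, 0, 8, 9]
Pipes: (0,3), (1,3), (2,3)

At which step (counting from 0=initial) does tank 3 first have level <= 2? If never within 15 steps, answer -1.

Step 1: flows [0=3,3->1,3->2] -> levels [9 1 9 7]
Step 2: flows [0->3,3->1,2->3] -> levels [8 2 8 8]
Step 3: flows [0=3,3->1,2=3] -> levels [8 3 8 7]
Step 4: flows [0->3,3->1,2->3] -> levels [7 4 7 8]
Step 5: flows [3->0,3->1,3->2] -> levels [8 5 8 5]
Step 6: flows [0->3,1=3,2->3] -> levels [7 5 7 7]
Step 7: flows [0=3,3->1,2=3] -> levels [7 6 7 6]
Step 8: flows [0->3,1=3,2->3] -> levels [6 6 6 8]
Step 9: flows [3->0,3->1,3->2] -> levels [7 7 7 5]
Step 10: flows [0->3,1->3,2->3] -> levels [6 6 6 8]
  -> period-2 cycle (repeats step 8); tank 3 never drops to <=2
Tank 3 never reaches <=2 within 15 steps

Answer: -1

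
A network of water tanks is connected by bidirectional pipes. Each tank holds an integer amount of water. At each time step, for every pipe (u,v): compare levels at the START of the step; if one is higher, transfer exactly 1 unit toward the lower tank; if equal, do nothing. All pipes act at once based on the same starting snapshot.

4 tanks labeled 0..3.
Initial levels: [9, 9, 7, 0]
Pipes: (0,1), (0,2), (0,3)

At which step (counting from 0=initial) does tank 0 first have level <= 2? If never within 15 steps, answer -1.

Step 1: flows [0=1,0->2,0->3] -> levels [7 9 8 1]
Step 2: flows [1->0,2->0,0->3] -> levels [8 8 7 2]
Step 3: flows [0=1,0->2,0->3] -> levels [6 8 8 3]
Step 4: flows [1->0,2->0,0->3] -> levels [7 7 7 4]
Step 5: flows [0=1,0=2,0->3] -> levels [6 7 7 5]
Step 6: flows [1->0,2->0,0->3] -> levels [7 6 6 6]
Step 7: flows [0->1,0->2,0->3] -> levels [4 7 7 7]
Step 8: flows [1->0,2->0,3->0] -> levels [7 6 6 6]
  -> period-2 cycle (repeats step 6); tank 0 never drops to <=2
Tank 0 never reaches <=2 within 15 steps

Answer: -1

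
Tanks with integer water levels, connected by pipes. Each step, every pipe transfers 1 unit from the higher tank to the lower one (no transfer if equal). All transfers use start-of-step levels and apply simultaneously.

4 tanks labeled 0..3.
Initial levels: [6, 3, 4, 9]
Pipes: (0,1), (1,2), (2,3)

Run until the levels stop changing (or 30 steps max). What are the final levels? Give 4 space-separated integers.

Answer: 6 4 7 5

Derivation:
Step 1: flows [0->1,2->1,3->2] -> levels [5 5 4 8]
Step 2: flows [0=1,1->2,3->2] -> levels [5 4 6 7]
Step 3: flows [0->1,2->1,3->2] -> levels [4 6 6 6]
Step 4: flows [1->0,1=2,2=3] -> levels [5 5 6 6]
Step 5: flows [0=1,2->1,2=3] -> levels [5 6 5 6]
Step 6: flows [1->0,1->2,3->2] -> levels [6 4 7 5]
Step 7: flows [0->1,2->1,2->3] -> levels [5 6 5 6]
  -> period-2 cycle: step 7 state = step 5 state; never stabilizes
  -> state at step 30: (30-5) mod 2 = 1, same as step 6 -> [6 4 7 5]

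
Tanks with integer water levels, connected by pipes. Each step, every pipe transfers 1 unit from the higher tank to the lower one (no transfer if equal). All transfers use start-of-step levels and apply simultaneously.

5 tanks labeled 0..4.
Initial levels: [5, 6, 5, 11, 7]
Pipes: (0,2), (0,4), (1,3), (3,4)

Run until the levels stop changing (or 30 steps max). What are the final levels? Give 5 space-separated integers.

Answer: 5 8 7 6 8

Derivation:
Step 1: flows [0=2,4->0,3->1,3->4] -> levels [6 7 5 9 7]
Step 2: flows [0->2,4->0,3->1,3->4] -> levels [6 8 6 7 7]
Step 3: flows [0=2,4->0,1->3,3=4] -> levels [7 7 6 8 6]
Step 4: flows [0->2,0->4,3->1,3->4] -> levels [5 8 7 6 8]
Step 5: flows [2->0,4->0,1->3,4->3] -> levels [7 7 6 8 6]
  -> period-2 cycle: step 5 state = step 3 state; never stabilizes
  -> state at step 30: (30-3) mod 2 = 1, same as step 4 -> [5 8 7 6 8]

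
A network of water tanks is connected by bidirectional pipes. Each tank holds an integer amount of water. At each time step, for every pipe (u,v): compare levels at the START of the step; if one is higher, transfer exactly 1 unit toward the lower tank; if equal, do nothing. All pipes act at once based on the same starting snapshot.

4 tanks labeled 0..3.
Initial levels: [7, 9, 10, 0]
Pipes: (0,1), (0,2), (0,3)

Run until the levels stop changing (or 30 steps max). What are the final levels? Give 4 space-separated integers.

Answer: 8 6 6 6

Derivation:
Step 1: flows [1->0,2->0,0->3] -> levels [8 8 9 1]
Step 2: flows [0=1,2->0,0->3] -> levels [8 8 8 2]
Step 3: flows [0=1,0=2,0->3] -> levels [7 8 8 3]
Step 4: flows [1->0,2->0,0->3] -> levels [8 7 7 4]
Step 5: flows [0->1,0->2,0->3] -> levels [5 8 8 5]
Step 6: flows [1->0,2->0,0=3] -> levels [7 7 7 5]
Step 7: flows [0=1,0=2,0->3] -> levels [6 7 7 6]
Step 8: flows [1->0,2->0,0=3] -> levels [8 6 6 6]
Step 9: flows [0->1,0->2,0->3] -> levels [5 7 7 7]
Step 10: flows [1->0,2->0,3->0] -> levels [8 6 6 6]
  -> period-2 cycle: step 10 state = step 8 state; never stabilizes
  -> state at step 30: (30-8) mod 2 = 0, same as step 8 -> [8 6 6 6]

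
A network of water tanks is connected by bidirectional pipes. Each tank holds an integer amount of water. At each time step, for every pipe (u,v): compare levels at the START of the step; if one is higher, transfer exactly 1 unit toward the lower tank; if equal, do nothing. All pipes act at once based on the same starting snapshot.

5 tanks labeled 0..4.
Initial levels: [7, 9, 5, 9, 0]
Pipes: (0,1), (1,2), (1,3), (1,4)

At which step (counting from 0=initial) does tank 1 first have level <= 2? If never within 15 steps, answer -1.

Answer: -1

Derivation:
Step 1: flows [1->0,1->2,1=3,1->4] -> levels [8 6 6 9 1]
Step 2: flows [0->1,1=2,3->1,1->4] -> levels [7 7 6 8 2]
Step 3: flows [0=1,1->2,3->1,1->4] -> levels [7 6 7 7 3]
Step 4: flows [0->1,2->1,3->1,1->4] -> levels [6 8 6 6 4]
Step 5: flows [1->0,1->2,1->3,1->4] -> levels [7 4 7 7 5]
Step 6: flows [0->1,2->1,3->1,4->1] -> levels [6 8 6 6 4]
  -> period-2 cycle (repeats step 4); tank 1 never drops to <=2
Tank 1 never reaches <=2 within 15 steps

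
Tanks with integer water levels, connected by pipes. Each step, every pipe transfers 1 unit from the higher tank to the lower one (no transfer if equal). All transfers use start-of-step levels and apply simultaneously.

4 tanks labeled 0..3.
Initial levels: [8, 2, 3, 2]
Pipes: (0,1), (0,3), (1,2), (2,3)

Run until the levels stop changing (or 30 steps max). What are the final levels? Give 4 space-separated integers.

Step 1: flows [0->1,0->3,2->1,2->3] -> levels [6 4 1 4]
Step 2: flows [0->1,0->3,1->2,3->2] -> levels [4 4 3 4]
Step 3: flows [0=1,0=3,1->2,3->2] -> levels [4 3 5 3]
Step 4: flows [0->1,0->3,2->1,2->3] -> levels [2 5 3 5]
Step 5: flows [1->0,3->0,1->2,3->2] -> levels [4 3 5 3]
  -> period-2 cycle: step 5 state = step 3 state; never stabilizes
  -> state at step 30: (30-3) mod 2 = 1, same as step 4 -> [2 5 3 5]

Answer: 2 5 3 5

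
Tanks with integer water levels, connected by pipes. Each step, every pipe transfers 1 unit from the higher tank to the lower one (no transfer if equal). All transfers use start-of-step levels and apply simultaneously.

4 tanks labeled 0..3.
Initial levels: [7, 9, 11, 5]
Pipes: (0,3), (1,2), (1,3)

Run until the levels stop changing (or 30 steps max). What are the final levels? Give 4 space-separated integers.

Step 1: flows [0->3,2->1,1->3] -> levels [6 9 10 7]
Step 2: flows [3->0,2->1,1->3] -> levels [7 9 9 7]
Step 3: flows [0=3,1=2,1->3] -> levels [7 8 9 8]
Step 4: flows [3->0,2->1,1=3] -> levels [8 9 8 7]
Step 5: flows [0->3,1->2,1->3] -> levels [7 7 9 9]
Step 6: flows [3->0,2->1,3->1] -> levels [8 9 8 7]
  -> period-2 cycle: step 6 state = step 4 state; never stabilizes
  -> state at step 30: (30-4) mod 2 = 0, same as step 4 -> [8 9 8 7]

Answer: 8 9 8 7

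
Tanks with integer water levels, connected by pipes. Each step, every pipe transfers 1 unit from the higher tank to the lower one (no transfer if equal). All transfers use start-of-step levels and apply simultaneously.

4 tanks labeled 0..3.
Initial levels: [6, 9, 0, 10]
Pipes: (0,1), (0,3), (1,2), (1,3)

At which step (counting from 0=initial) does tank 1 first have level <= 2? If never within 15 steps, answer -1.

Answer: -1

Derivation:
Step 1: flows [1->0,3->0,1->2,3->1] -> levels [8 8 1 8]
Step 2: flows [0=1,0=3,1->2,1=3] -> levels [8 7 2 8]
Step 3: flows [0->1,0=3,1->2,3->1] -> levels [7 8 3 7]
Step 4: flows [1->0,0=3,1->2,1->3] -> levels [8 5 4 8]
Step 5: flows [0->1,0=3,1->2,3->1] -> levels [7 6 5 7]
Step 6: flows [0->1,0=3,1->2,3->1] -> levels [6 7 6 6]
Step 7: flows [1->0,0=3,1->2,1->3] -> levels [7 4 7 7]
Step 8: flows [0->1,0=3,2->1,3->1] -> levels [6 7 6 6]
  -> period-2 cycle (repeats step 6); tank 1 never drops to <=2
Tank 1 never reaches <=2 within 15 steps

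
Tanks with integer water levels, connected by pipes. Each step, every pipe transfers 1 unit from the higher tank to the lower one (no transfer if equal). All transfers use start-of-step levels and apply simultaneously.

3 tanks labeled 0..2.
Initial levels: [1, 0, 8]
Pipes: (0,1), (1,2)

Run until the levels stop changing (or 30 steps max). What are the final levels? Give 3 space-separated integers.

Step 1: flows [0->1,2->1] -> levels [0 2 7]
Step 2: flows [1->0,2->1] -> levels [1 2 6]
Step 3: flows [1->0,2->1] -> levels [2 2 5]
Step 4: flows [0=1,2->1] -> levels [2 3 4]
Step 5: flows [1->0,2->1] -> levels [3 3 3]
Step 6: flows [0=1,1=2] -> levels [3 3 3]
  -> stable (no change)

Answer: 3 3 3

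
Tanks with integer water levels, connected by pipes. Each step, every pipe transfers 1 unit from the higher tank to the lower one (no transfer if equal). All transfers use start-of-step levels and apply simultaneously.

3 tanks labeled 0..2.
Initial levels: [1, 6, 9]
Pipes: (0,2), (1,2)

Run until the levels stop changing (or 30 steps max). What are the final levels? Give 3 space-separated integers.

Step 1: flows [2->0,2->1] -> levels [2 7 7]
Step 2: flows [2->0,1=2] -> levels [3 7 6]
Step 3: flows [2->0,1->2] -> levels [4 6 6]
Step 4: flows [2->0,1=2] -> levels [5 6 5]
Step 5: flows [0=2,1->2] -> levels [5 5 6]
Step 6: flows [2->0,2->1] -> levels [6 6 4]
Step 7: flows [0->2,1->2] -> levels [5 5 6]
  -> period-2 cycle: step 7 state = step 5 state; never stabilizes
  -> state at step 30: (30-5) mod 2 = 1, same as step 6 -> [6 6 4]

Answer: 6 6 4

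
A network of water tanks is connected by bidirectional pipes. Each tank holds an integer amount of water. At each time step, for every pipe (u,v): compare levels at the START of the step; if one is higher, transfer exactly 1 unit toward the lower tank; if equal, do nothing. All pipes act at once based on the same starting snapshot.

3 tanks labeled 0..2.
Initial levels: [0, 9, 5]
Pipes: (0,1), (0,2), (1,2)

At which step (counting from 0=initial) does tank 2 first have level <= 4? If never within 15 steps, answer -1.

Step 1: flows [1->0,2->0,1->2] -> levels [2 7 5]
Step 2: flows [1->0,2->0,1->2] -> levels [4 5 5]
Step 3: flows [1->0,2->0,1=2] -> levels [6 4 4]
Tank 2 first reaches <=4 at step 3

Answer: 3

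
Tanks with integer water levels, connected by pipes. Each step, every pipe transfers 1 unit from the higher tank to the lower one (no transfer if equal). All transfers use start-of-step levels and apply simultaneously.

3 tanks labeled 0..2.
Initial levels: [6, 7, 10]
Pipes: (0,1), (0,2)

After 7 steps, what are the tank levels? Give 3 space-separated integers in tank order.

Step 1: flows [1->0,2->0] -> levels [8 6 9]
Step 2: flows [0->1,2->0] -> levels [8 7 8]
Step 3: flows [0->1,0=2] -> levels [7 8 8]
Step 4: flows [1->0,2->0] -> levels [9 7 7]
Step 5: flows [0->1,0->2] -> levels [7 8 8]
  -> period-2 cycle: step 5 state = step 3 state
  -> state at step 7: (7-3) mod 2 = 0, same as step 3 -> [7 8 8]

Answer: 7 8 8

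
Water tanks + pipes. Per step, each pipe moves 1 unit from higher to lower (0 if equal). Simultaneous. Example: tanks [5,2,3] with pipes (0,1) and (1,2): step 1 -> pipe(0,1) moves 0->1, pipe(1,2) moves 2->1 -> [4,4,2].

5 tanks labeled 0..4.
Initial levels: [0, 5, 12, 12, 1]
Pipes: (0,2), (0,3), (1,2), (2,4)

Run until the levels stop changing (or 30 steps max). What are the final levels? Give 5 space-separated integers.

Step 1: flows [2->0,3->0,2->1,2->4] -> levels [2 6 9 11 2]
Step 2: flows [2->0,3->0,2->1,2->4] -> levels [4 7 6 10 3]
Step 3: flows [2->0,3->0,1->2,2->4] -> levels [6 6 5 9 4]
Step 4: flows [0->2,3->0,1->2,2->4] -> levels [6 5 6 8 5]
Step 5: flows [0=2,3->0,2->1,2->4] -> levels [7 6 4 7 6]
Step 6: flows [0->2,0=3,1->2,4->2] -> levels [6 5 7 7 5]
Step 7: flows [2->0,3->0,2->1,2->4] -> levels [8 6 4 6 6]
Step 8: flows [0->2,0->3,1->2,4->2] -> levels [6 5 7 7 5]
  -> period-2 cycle: step 8 state = step 6 state; never stabilizes
  -> state at step 30: (30-6) mod 2 = 0, same as step 6 -> [6 5 7 7 5]

Answer: 6 5 7 7 5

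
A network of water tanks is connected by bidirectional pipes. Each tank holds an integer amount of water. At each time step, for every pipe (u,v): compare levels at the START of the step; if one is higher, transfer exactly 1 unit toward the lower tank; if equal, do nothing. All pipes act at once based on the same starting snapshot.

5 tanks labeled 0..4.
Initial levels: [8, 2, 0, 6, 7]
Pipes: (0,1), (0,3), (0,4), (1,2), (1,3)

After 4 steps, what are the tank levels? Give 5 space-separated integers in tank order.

Step 1: flows [0->1,0->3,0->4,1->2,3->1] -> levels [5 3 1 6 8]
Step 2: flows [0->1,3->0,4->0,1->2,3->1] -> levels [6 4 2 4 7]
Step 3: flows [0->1,0->3,4->0,1->2,1=3] -> levels [5 4 3 5 6]
Step 4: flows [0->1,0=3,4->0,1->2,3->1] -> levels [5 5 4 4 5]

Answer: 5 5 4 4 5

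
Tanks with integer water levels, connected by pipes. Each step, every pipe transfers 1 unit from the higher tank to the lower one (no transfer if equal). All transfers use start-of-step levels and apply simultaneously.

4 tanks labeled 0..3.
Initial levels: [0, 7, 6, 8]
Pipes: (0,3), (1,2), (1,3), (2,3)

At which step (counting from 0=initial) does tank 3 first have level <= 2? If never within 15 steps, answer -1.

Answer: -1

Derivation:
Step 1: flows [3->0,1->2,3->1,3->2] -> levels [1 7 8 5]
Step 2: flows [3->0,2->1,1->3,2->3] -> levels [2 7 6 6]
Step 3: flows [3->0,1->2,1->3,2=3] -> levels [3 5 7 6]
Step 4: flows [3->0,2->1,3->1,2->3] -> levels [4 7 5 5]
Step 5: flows [3->0,1->2,1->3,2=3] -> levels [5 5 6 5]
Step 6: flows [0=3,2->1,1=3,2->3] -> levels [5 6 4 6]
Step 7: flows [3->0,1->2,1=3,3->2] -> levels [6 5 6 4]
Step 8: flows [0->3,2->1,1->3,2->3] -> levels [5 5 4 7]
Step 9: flows [3->0,1->2,3->1,3->2] -> levels [6 5 6 4]
  -> period-2 cycle (repeats step 7); tank 3 never drops to <=2
Tank 3 never reaches <=2 within 15 steps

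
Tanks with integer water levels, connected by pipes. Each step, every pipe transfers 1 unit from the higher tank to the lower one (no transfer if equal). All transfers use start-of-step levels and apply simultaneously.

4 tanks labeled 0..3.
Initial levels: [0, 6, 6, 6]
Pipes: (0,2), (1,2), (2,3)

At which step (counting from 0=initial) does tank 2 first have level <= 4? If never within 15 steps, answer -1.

Step 1: flows [2->0,1=2,2=3] -> levels [1 6 5 6]
Step 2: flows [2->0,1->2,3->2] -> levels [2 5 6 5]
Step 3: flows [2->0,2->1,2->3] -> levels [3 6 3 6]
Tank 2 first reaches <=4 at step 3

Answer: 3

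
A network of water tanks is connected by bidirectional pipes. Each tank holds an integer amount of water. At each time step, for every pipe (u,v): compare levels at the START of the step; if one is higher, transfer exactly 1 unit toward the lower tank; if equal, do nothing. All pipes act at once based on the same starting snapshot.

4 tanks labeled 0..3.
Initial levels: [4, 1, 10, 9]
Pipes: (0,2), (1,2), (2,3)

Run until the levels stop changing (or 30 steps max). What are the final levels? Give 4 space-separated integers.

Step 1: flows [2->0,2->1,2->3] -> levels [5 2 7 10]
Step 2: flows [2->0,2->1,3->2] -> levels [6 3 6 9]
Step 3: flows [0=2,2->1,3->2] -> levels [6 4 6 8]
Step 4: flows [0=2,2->1,3->2] -> levels [6 5 6 7]
Step 5: flows [0=2,2->1,3->2] -> levels [6 6 6 6]
Step 6: flows [0=2,1=2,2=3] -> levels [6 6 6 6]
  -> stable (no change)

Answer: 6 6 6 6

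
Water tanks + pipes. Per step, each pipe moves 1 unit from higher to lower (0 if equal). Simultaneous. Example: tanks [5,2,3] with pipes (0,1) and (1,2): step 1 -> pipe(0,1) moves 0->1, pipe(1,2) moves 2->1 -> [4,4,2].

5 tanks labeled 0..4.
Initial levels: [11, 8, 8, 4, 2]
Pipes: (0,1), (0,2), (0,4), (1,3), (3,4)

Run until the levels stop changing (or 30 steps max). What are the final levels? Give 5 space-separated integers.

Step 1: flows [0->1,0->2,0->4,1->3,3->4] -> levels [8 8 9 4 4]
Step 2: flows [0=1,2->0,0->4,1->3,3=4] -> levels [8 7 8 5 5]
Step 3: flows [0->1,0=2,0->4,1->3,3=4] -> levels [6 7 8 6 6]
Step 4: flows [1->0,2->0,0=4,1->3,3=4] -> levels [8 5 7 7 6]
Step 5: flows [0->1,0->2,0->4,3->1,3->4] -> levels [5 7 8 5 8]
Step 6: flows [1->0,2->0,4->0,1->3,4->3] -> levels [8 5 7 7 6]
  -> period-2 cycle: step 6 state = step 4 state; never stabilizes
  -> state at step 30: (30-4) mod 2 = 0, same as step 4 -> [8 5 7 7 6]

Answer: 8 5 7 7 6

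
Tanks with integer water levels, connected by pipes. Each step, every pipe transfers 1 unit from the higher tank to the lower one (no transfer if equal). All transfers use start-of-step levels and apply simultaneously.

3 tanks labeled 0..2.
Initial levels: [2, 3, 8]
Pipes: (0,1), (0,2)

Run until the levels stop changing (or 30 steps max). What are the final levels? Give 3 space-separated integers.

Step 1: flows [1->0,2->0] -> levels [4 2 7]
Step 2: flows [0->1,2->0] -> levels [4 3 6]
Step 3: flows [0->1,2->0] -> levels [4 4 5]
Step 4: flows [0=1,2->0] -> levels [5 4 4]
Step 5: flows [0->1,0->2] -> levels [3 5 5]
Step 6: flows [1->0,2->0] -> levels [5 4 4]
  -> period-2 cycle: step 6 state = step 4 state; never stabilizes
  -> state at step 30: (30-4) mod 2 = 0, same as step 4 -> [5 4 4]

Answer: 5 4 4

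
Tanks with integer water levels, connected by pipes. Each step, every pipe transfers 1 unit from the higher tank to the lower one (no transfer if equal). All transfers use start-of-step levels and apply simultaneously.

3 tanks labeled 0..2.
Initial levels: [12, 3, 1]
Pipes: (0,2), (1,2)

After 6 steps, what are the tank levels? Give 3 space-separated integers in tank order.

Step 1: flows [0->2,1->2] -> levels [11 2 3]
Step 2: flows [0->2,2->1] -> levels [10 3 3]
Step 3: flows [0->2,1=2] -> levels [9 3 4]
Step 4: flows [0->2,2->1] -> levels [8 4 4]
Step 5: flows [0->2,1=2] -> levels [7 4 5]
Step 6: flows [0->2,2->1] -> levels [6 5 5]

Answer: 6 5 5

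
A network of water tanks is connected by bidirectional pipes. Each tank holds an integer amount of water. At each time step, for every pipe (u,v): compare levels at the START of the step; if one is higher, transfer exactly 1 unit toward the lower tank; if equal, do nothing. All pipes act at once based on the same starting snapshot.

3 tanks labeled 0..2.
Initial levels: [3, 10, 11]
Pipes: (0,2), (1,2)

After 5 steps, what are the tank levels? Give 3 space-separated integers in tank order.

Step 1: flows [2->0,2->1] -> levels [4 11 9]
Step 2: flows [2->0,1->2] -> levels [5 10 9]
Step 3: flows [2->0,1->2] -> levels [6 9 9]
Step 4: flows [2->0,1=2] -> levels [7 9 8]
Step 5: flows [2->0,1->2] -> levels [8 8 8]

Answer: 8 8 8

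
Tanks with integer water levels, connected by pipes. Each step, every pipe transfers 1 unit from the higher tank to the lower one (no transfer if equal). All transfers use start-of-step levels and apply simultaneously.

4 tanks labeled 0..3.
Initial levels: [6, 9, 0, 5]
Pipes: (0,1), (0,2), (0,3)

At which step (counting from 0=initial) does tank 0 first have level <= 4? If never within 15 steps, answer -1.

Answer: 5

Derivation:
Step 1: flows [1->0,0->2,0->3] -> levels [5 8 1 6]
Step 2: flows [1->0,0->2,3->0] -> levels [6 7 2 5]
Step 3: flows [1->0,0->2,0->3] -> levels [5 6 3 6]
Step 4: flows [1->0,0->2,3->0] -> levels [6 5 4 5]
Step 5: flows [0->1,0->2,0->3] -> levels [3 6 5 6]
Tank 0 first reaches <=4 at step 5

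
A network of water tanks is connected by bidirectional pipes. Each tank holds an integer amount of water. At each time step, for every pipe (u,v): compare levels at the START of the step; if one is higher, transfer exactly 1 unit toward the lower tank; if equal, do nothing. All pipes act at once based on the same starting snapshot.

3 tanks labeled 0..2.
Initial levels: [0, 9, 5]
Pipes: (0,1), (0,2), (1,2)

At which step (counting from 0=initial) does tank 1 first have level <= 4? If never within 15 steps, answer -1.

Answer: 3

Derivation:
Step 1: flows [1->0,2->0,1->2] -> levels [2 7 5]
Step 2: flows [1->0,2->0,1->2] -> levels [4 5 5]
Step 3: flows [1->0,2->0,1=2] -> levels [6 4 4]
Tank 1 first reaches <=4 at step 3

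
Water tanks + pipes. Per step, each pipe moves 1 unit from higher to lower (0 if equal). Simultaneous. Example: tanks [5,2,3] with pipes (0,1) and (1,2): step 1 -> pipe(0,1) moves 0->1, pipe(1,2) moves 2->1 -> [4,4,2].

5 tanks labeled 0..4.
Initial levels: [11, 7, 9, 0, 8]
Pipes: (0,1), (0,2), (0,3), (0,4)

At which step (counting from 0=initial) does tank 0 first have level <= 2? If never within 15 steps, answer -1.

Answer: -1

Derivation:
Step 1: flows [0->1,0->2,0->3,0->4] -> levels [7 8 10 1 9]
Step 2: flows [1->0,2->0,0->3,4->0] -> levels [9 7 9 2 8]
Step 3: flows [0->1,0=2,0->3,0->4] -> levels [6 8 9 3 9]
Step 4: flows [1->0,2->0,0->3,4->0] -> levels [8 7 8 4 8]
Step 5: flows [0->1,0=2,0->3,0=4] -> levels [6 8 8 5 8]
Step 6: flows [1->0,2->0,0->3,4->0] -> levels [8 7 7 6 7]
Step 7: flows [0->1,0->2,0->3,0->4] -> levels [4 8 8 7 8]
Step 8: flows [1->0,2->0,3->0,4->0] -> levels [8 7 7 6 7]
  -> period-2 cycle (repeats step 6); tank 0 never drops to <=2
Tank 0 never reaches <=2 within 15 steps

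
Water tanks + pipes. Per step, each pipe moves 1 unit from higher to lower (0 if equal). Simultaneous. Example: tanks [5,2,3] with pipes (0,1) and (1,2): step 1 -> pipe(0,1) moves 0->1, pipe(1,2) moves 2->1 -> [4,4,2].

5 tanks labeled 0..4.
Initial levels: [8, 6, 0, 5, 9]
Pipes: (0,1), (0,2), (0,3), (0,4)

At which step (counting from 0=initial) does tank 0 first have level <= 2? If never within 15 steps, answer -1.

Step 1: flows [0->1,0->2,0->3,4->0] -> levels [6 7 1 6 8]
Step 2: flows [1->0,0->2,0=3,4->0] -> levels [7 6 2 6 7]
Step 3: flows [0->1,0->2,0->3,0=4] -> levels [4 7 3 7 7]
Step 4: flows [1->0,0->2,3->0,4->0] -> levels [6 6 4 6 6]
Step 5: flows [0=1,0->2,0=3,0=4] -> levels [5 6 5 6 6]
Step 6: flows [1->0,0=2,3->0,4->0] -> levels [8 5 5 5 5]
Step 7: flows [0->1,0->2,0->3,0->4] -> levels [4 6 6 6 6]
Step 8: flows [1->0,2->0,3->0,4->0] -> levels [8 5 5 5 5]
  -> period-2 cycle (repeats step 6); tank 0 never drops to <=2
Tank 0 never reaches <=2 within 15 steps

Answer: -1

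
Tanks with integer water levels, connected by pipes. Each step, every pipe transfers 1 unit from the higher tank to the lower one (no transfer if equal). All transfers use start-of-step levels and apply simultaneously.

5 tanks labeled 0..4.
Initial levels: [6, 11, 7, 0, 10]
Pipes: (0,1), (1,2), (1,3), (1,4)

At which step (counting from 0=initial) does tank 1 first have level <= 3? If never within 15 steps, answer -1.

Answer: -1

Derivation:
Step 1: flows [1->0,1->2,1->3,1->4] -> levels [7 7 8 1 11]
Step 2: flows [0=1,2->1,1->3,4->1] -> levels [7 8 7 2 10]
Step 3: flows [1->0,1->2,1->3,4->1] -> levels [8 6 8 3 9]
Step 4: flows [0->1,2->1,1->3,4->1] -> levels [7 8 7 4 8]
Step 5: flows [1->0,1->2,1->3,1=4] -> levels [8 5 8 5 8]
Step 6: flows [0->1,2->1,1=3,4->1] -> levels [7 8 7 5 7]
Step 7: flows [1->0,1->2,1->3,1->4] -> levels [8 4 8 6 8]
Step 8: flows [0->1,2->1,3->1,4->1] -> levels [7 8 7 5 7]
  -> period-2 cycle (repeats step 6); tank 1 never drops to <=3
Tank 1 never reaches <=3 within 15 steps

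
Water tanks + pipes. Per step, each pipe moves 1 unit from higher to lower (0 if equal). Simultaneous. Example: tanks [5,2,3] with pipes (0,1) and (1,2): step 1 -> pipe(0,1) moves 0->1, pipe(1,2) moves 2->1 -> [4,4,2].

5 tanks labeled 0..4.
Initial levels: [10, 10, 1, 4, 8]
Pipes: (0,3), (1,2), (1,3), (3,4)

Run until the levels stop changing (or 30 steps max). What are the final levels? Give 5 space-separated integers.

Step 1: flows [0->3,1->2,1->3,4->3] -> levels [9 8 2 7 7]
Step 2: flows [0->3,1->2,1->3,3=4] -> levels [8 6 3 9 7]
Step 3: flows [3->0,1->2,3->1,3->4] -> levels [9 6 4 6 8]
Step 4: flows [0->3,1->2,1=3,4->3] -> levels [8 5 5 8 7]
Step 5: flows [0=3,1=2,3->1,3->4] -> levels [8 6 5 6 8]
Step 6: flows [0->3,1->2,1=3,4->3] -> levels [7 5 6 8 7]
Step 7: flows [3->0,2->1,3->1,3->4] -> levels [8 7 5 5 8]
Step 8: flows [0->3,1->2,1->3,4->3] -> levels [7 5 6 8 7]
  -> period-2 cycle: step 8 state = step 6 state; never stabilizes
  -> state at step 30: (30-6) mod 2 = 0, same as step 6 -> [7 5 6 8 7]

Answer: 7 5 6 8 7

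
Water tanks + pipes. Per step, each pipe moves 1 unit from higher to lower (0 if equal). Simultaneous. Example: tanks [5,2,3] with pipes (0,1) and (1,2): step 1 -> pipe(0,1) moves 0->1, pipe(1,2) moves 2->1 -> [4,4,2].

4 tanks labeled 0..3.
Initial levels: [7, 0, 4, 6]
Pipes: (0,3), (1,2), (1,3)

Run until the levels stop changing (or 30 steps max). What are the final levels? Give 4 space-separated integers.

Answer: 5 5 4 3

Derivation:
Step 1: flows [0->3,2->1,3->1] -> levels [6 2 3 6]
Step 2: flows [0=3,2->1,3->1] -> levels [6 4 2 5]
Step 3: flows [0->3,1->2,3->1] -> levels [5 4 3 5]
Step 4: flows [0=3,1->2,3->1] -> levels [5 4 4 4]
Step 5: flows [0->3,1=2,1=3] -> levels [4 4 4 5]
Step 6: flows [3->0,1=2,3->1] -> levels [5 5 4 3]
Step 7: flows [0->3,1->2,1->3] -> levels [4 3 5 5]
Step 8: flows [3->0,2->1,3->1] -> levels [5 5 4 3]
  -> period-2 cycle: step 8 state = step 6 state; never stabilizes
  -> state at step 30: (30-6) mod 2 = 0, same as step 6 -> [5 5 4 3]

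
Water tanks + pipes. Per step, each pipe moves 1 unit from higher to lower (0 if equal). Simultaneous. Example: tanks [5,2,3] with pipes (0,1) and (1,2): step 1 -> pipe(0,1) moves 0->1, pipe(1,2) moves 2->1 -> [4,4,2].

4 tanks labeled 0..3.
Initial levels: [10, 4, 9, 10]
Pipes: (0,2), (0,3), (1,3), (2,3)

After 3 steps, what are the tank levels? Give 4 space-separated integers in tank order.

Answer: 9 7 9 8

Derivation:
Step 1: flows [0->2,0=3,3->1,3->2] -> levels [9 5 11 8]
Step 2: flows [2->0,0->3,3->1,2->3] -> levels [9 6 9 9]
Step 3: flows [0=2,0=3,3->1,2=3] -> levels [9 7 9 8]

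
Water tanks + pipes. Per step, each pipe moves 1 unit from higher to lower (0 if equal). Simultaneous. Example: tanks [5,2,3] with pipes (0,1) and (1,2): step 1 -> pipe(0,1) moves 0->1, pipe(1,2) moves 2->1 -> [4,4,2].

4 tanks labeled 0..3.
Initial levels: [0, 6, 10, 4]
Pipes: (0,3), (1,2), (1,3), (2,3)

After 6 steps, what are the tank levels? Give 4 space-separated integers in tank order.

Answer: 4 5 5 6

Derivation:
Step 1: flows [3->0,2->1,1->3,2->3] -> levels [1 6 8 5]
Step 2: flows [3->0,2->1,1->3,2->3] -> levels [2 6 6 6]
Step 3: flows [3->0,1=2,1=3,2=3] -> levels [3 6 6 5]
Step 4: flows [3->0,1=2,1->3,2->3] -> levels [4 5 5 6]
Step 5: flows [3->0,1=2,3->1,3->2] -> levels [5 6 6 3]
Step 6: flows [0->3,1=2,1->3,2->3] -> levels [4 5 5 6]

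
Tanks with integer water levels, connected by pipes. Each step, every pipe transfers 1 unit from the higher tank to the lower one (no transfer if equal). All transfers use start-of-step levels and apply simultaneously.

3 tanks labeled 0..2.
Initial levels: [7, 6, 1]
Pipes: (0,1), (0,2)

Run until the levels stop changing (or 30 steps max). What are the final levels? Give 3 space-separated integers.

Answer: 4 5 5

Derivation:
Step 1: flows [0->1,0->2] -> levels [5 7 2]
Step 2: flows [1->0,0->2] -> levels [5 6 3]
Step 3: flows [1->0,0->2] -> levels [5 5 4]
Step 4: flows [0=1,0->2] -> levels [4 5 5]
Step 5: flows [1->0,2->0] -> levels [6 4 4]
Step 6: flows [0->1,0->2] -> levels [4 5 5]
  -> period-2 cycle: step 6 state = step 4 state; never stabilizes
  -> state at step 30: (30-4) mod 2 = 0, same as step 4 -> [4 5 5]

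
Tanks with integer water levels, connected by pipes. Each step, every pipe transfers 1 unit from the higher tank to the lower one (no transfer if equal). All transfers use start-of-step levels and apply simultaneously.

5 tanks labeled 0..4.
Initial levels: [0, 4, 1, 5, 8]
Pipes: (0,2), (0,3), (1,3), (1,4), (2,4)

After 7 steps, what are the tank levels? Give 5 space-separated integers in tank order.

Answer: 4 4 3 3 4

Derivation:
Step 1: flows [2->0,3->0,3->1,4->1,4->2] -> levels [2 6 1 3 6]
Step 2: flows [0->2,3->0,1->3,1=4,4->2] -> levels [2 5 3 3 5]
Step 3: flows [2->0,3->0,1->3,1=4,4->2] -> levels [4 4 3 3 4]
Step 4: flows [0->2,0->3,1->3,1=4,4->2] -> levels [2 3 5 5 3]
Step 5: flows [2->0,3->0,3->1,1=4,2->4] -> levels [4 4 3 3 4]
  -> period-2 cycle: step 5 state = step 3 state
  -> state at step 7: (7-3) mod 2 = 0, same as step 3 -> [4 4 3 3 4]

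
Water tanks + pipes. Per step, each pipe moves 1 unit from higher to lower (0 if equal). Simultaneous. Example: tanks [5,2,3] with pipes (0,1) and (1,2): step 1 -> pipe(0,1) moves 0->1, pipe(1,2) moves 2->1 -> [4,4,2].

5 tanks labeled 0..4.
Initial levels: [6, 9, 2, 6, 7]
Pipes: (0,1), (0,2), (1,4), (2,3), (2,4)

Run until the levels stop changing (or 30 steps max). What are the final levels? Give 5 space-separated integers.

Answer: 5 8 7 5 5

Derivation:
Step 1: flows [1->0,0->2,1->4,3->2,4->2] -> levels [6 7 5 5 7]
Step 2: flows [1->0,0->2,1=4,2=3,4->2] -> levels [6 6 7 5 6]
Step 3: flows [0=1,2->0,1=4,2->3,2->4] -> levels [7 6 4 6 7]
Step 4: flows [0->1,0->2,4->1,3->2,4->2] -> levels [5 8 7 5 5]
Step 5: flows [1->0,2->0,1->4,2->3,2->4] -> levels [7 6 4 6 7]
  -> period-2 cycle: step 5 state = step 3 state; never stabilizes
  -> state at step 30: (30-3) mod 2 = 1, same as step 4 -> [5 8 7 5 5]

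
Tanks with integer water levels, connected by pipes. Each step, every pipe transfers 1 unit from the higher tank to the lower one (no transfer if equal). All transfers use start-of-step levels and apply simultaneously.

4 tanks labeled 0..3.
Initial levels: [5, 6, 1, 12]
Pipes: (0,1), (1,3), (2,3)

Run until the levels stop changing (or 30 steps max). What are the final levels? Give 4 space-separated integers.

Step 1: flows [1->0,3->1,3->2] -> levels [6 6 2 10]
Step 2: flows [0=1,3->1,3->2] -> levels [6 7 3 8]
Step 3: flows [1->0,3->1,3->2] -> levels [7 7 4 6]
Step 4: flows [0=1,1->3,3->2] -> levels [7 6 5 6]
Step 5: flows [0->1,1=3,3->2] -> levels [6 7 6 5]
Step 6: flows [1->0,1->3,2->3] -> levels [7 5 5 7]
Step 7: flows [0->1,3->1,3->2] -> levels [6 7 6 5]
  -> period-2 cycle: step 7 state = step 5 state; never stabilizes
  -> state at step 30: (30-5) mod 2 = 1, same as step 6 -> [7 5 5 7]

Answer: 7 5 5 7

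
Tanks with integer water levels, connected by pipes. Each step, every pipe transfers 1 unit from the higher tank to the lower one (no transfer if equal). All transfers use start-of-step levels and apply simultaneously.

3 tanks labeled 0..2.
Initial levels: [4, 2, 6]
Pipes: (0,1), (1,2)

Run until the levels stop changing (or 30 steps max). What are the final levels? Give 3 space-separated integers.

Step 1: flows [0->1,2->1] -> levels [3 4 5]
Step 2: flows [1->0,2->1] -> levels [4 4 4]
Step 3: flows [0=1,1=2] -> levels [4 4 4]
  -> stable (no change)

Answer: 4 4 4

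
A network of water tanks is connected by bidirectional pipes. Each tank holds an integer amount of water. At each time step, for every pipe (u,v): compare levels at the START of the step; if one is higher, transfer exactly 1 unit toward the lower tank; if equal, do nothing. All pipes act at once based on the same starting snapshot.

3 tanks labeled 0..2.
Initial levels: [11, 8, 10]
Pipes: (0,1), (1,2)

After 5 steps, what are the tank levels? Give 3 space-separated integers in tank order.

Step 1: flows [0->1,2->1] -> levels [10 10 9]
Step 2: flows [0=1,1->2] -> levels [10 9 10]
Step 3: flows [0->1,2->1] -> levels [9 11 9]
Step 4: flows [1->0,1->2] -> levels [10 9 10]
  -> period-2 cycle: step 4 state = step 2 state
  -> state at step 5: (5-2) mod 2 = 1, same as step 3 -> [9 11 9]

Answer: 9 11 9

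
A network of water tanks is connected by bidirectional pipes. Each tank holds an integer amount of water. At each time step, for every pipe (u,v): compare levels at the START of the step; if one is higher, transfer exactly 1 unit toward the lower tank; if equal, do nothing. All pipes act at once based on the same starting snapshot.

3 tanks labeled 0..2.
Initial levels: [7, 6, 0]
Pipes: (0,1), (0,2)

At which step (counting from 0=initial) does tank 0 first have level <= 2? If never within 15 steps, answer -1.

Answer: -1

Derivation:
Step 1: flows [0->1,0->2] -> levels [5 7 1]
Step 2: flows [1->0,0->2] -> levels [5 6 2]
Step 3: flows [1->0,0->2] -> levels [5 5 3]
Step 4: flows [0=1,0->2] -> levels [4 5 4]
Step 5: flows [1->0,0=2] -> levels [5 4 4]
Step 6: flows [0->1,0->2] -> levels [3 5 5]
Step 7: flows [1->0,2->0] -> levels [5 4 4]
  -> period-2 cycle (repeats step 5); tank 0 never drops to <=2
Tank 0 never reaches <=2 within 15 steps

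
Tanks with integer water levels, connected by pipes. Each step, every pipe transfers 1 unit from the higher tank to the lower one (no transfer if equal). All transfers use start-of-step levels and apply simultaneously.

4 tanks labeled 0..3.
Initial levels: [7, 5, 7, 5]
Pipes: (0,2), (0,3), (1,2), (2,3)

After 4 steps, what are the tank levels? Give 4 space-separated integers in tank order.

Step 1: flows [0=2,0->3,2->1,2->3] -> levels [6 6 5 7]
Step 2: flows [0->2,3->0,1->2,3->2] -> levels [6 5 8 5]
Step 3: flows [2->0,0->3,2->1,2->3] -> levels [6 6 5 7]
  -> period-2 cycle: step 3 state = step 1 state
  -> state at step 4: (4-1) mod 2 = 1, same as step 2 -> [6 5 8 5]

Answer: 6 5 8 5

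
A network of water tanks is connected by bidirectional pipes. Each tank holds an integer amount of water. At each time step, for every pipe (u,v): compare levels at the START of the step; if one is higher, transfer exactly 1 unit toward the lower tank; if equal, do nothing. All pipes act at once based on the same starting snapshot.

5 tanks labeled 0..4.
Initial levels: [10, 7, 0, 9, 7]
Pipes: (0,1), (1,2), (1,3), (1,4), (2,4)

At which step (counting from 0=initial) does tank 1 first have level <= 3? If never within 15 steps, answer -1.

Answer: -1

Derivation:
Step 1: flows [0->1,1->2,3->1,1=4,4->2] -> levels [9 8 2 8 6]
Step 2: flows [0->1,1->2,1=3,1->4,4->2] -> levels [8 7 4 8 6]
Step 3: flows [0->1,1->2,3->1,1->4,4->2] -> levels [7 7 6 7 6]
Step 4: flows [0=1,1->2,1=3,1->4,2=4] -> levels [7 5 7 7 7]
Step 5: flows [0->1,2->1,3->1,4->1,2=4] -> levels [6 9 6 6 6]
Step 6: flows [1->0,1->2,1->3,1->4,2=4] -> levels [7 5 7 7 7]
  -> period-2 cycle (repeats step 4); tank 1 never drops to <=3
Tank 1 never reaches <=3 within 15 steps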